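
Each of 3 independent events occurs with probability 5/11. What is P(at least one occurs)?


P(at least one) = 1 - P(none)
P(none) = (1 - 5/11)^3 = (6/11)^3 = 216/1331
P(at least one) = 1 - 216/1331 = 1115/1331

1115/1331


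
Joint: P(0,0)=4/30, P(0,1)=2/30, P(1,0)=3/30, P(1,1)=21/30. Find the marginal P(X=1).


P(X=1) = P(1,0)+P(1,1) = 3/30 + 21/30 = 24/30 = 4/5

4/5


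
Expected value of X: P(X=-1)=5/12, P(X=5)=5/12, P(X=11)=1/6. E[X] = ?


E[X] = sum(x * P(x))
= -1*5/12 + 5*5/12 + 11*1/6
= 7/2

7/2


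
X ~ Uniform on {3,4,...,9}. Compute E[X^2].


E[X^2] = (1/7) * sum(x^2 for x=3..9)
= 280/7 = 40

40


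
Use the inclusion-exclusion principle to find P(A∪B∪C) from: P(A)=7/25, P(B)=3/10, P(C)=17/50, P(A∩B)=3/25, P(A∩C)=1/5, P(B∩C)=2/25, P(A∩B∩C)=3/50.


P(A∪B∪C) = P(A)+P(B)+P(C) - P(AB)-P(AC)-P(BC) + P(ABC)
= 7/25+3/10+17/50 - 3/25-1/5-2/25 + 3/50
= 29/50

29/50


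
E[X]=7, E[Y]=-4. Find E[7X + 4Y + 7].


E[7X + 4Y + 7] = 7*E[X] + 4*E[Y] + 7
= (7)*(7) + (4)*(-4) + (7)
= 49 - 16 + 7 = 40

40


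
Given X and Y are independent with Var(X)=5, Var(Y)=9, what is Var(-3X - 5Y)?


Independence => Cov(X,Y)=0
Var(-3X - 5Y) = (-3)^2*Var(X) + (-5)^2*Var(Y)
= 9*5 + 25*9 = 270

270


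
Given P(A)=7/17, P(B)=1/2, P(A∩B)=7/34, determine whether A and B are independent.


P(A)*P(B) = 7/17*1/2 = 7/34
P(A∩B) = 7/34, which equals P(A)P(B), so independent

Yes, A and B are independent


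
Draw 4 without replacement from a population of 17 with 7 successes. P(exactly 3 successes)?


P(X=3) = C(7,3)*C(10,1) / C(17,4)
= 35*10 / 2380
= 350/2380 = 5/34

5/34


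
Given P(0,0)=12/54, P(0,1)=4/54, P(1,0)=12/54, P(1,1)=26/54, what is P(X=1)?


P(X=1) = P(1,0)+P(1,1) = 12/54 + 26/54 = 38/54 = 19/27

19/27


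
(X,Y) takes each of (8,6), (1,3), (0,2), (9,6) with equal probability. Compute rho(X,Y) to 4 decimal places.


Cov(X,Y) = 7.1250, Var(X) = 16.2500, Var(Y) = 3.1875
rho = Cov/(sqrt(VarX)*sqrt(VarY)) = 0.9900

0.9900


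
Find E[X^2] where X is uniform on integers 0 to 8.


E[X^2] = (1/9) * sum(x^2 for x=0..8)
= 204/9 = 68/3

68/3


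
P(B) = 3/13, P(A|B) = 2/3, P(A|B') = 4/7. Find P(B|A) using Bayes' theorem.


P(A) = P(A|B)P(B) + P(A|B')P(B') = 2/3*3/13 + 4/7*10/13 = 54/91
P(B|A) = P(A|B)P(B)/P(A) = (2/13)/(54/91) = 7/27

7/27


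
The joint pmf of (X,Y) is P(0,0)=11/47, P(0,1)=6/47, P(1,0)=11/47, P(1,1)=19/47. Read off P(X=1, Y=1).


Read from table: P(X=1, Y=1) = 19/47

19/47


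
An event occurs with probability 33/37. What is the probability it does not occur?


P(A') = 1 - P(A) = 1 - 33/37 = 4/37

4/37


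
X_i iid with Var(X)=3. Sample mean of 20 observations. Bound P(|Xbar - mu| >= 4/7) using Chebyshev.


Var(Xbar) = Var(X)/n = 3/20
Chebyshev: P(|Xbar-mu| >= 4/7) <= Var(Xbar)/(4/7)^2 = (3/20)/(16/49) = 147/320

147/320


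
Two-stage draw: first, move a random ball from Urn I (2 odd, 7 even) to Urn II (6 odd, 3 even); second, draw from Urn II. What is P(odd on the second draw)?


P(transfer odd) = 2/9; P(transfer even) = 7/9
If odd transferred: Urn II has 7 odd of 10, so P(odd|odd moved) = 7/10
If even transferred: Urn II has 6 odd of 10, so P(odd|even moved) = 3/5
By total probability: P(odd) = 2/9*7/10 + 7/9*3/5 = 28/45

28/45


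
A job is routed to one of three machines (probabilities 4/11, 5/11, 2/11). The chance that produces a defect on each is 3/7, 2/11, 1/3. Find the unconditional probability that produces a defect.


P(A) = P(A|B1)P(B1) + P(A|B2)P(B2) + P(A|B3)P(B3)
= 3/7*4/11 + 2/11*5/11 + 1/3*2/11
= 12/77 + 10/121 + 2/33 = 760/2541

760/2541


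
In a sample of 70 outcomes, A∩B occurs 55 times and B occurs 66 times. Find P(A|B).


P(A|B) = P(A∩B)/P(B) = (55/70)/(66/70) = 55/66 = 5/6

5/6


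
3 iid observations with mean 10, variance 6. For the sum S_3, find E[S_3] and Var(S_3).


E[S_n] = n*mu = 3*10 = 30
Var(S_n) = n*sigma^2 = 3*6 = 18

E[S_3]=30, Var(S_3)=18


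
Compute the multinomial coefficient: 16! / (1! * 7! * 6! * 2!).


16! = 20922789888000
Denominator: 1!=1 * 7!=5040 * 6!=720 * 2!=2
Coefficient = 20922789888000 / 7257600 = 2882880

2882880


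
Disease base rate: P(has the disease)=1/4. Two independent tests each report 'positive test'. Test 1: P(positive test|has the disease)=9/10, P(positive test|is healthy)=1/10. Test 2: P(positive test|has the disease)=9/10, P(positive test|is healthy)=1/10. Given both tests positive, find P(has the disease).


After test 1: P(+) = 9/10*1/4 + 1/10*3/4 = 3/10
P(B|+) = (9/40)/(3/10) = 3/4
After test 2 (use post1 as new prior): P(+) = 9/10*3/4 + 1/10*1/4 = 7/10
P(B|+,+) = (27/40)/(7/10) = 27/28

27/28


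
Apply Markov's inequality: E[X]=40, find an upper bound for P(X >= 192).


Markov: P(X >= a) <= E[X]/a
P(X >= 192) <= 40/192 = 5/24

5/24


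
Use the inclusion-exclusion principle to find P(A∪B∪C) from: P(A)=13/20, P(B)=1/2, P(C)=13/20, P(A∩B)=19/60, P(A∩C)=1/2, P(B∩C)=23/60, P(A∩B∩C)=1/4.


P(A∪B∪C) = P(A)+P(B)+P(C) - P(AB)-P(AC)-P(BC) + P(ABC)
= 13/20+1/2+13/20 - 19/60-1/2-23/60 + 1/4
= 17/20

17/20


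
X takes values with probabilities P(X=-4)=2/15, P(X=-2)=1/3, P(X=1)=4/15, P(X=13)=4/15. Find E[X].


E[X] = sum(x * P(x))
= -4*2/15 - 2*1/3 + 1*4/15 + 13*4/15
= 38/15

38/15


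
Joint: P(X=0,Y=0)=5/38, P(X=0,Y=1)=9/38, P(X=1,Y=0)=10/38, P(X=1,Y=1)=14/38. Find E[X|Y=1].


P(Y=1) = 23/38
E[X|Y=1] = (0*9 + 1*14)/23 = 14/23

14/23


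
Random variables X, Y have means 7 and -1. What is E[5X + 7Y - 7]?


E[5X + 7Y - 7] = 5*E[X] + 7*E[Y] - 7
= (5)*(7) + (7)*(-1) + (-7)
= 35 - 7 - 7 = 21

21


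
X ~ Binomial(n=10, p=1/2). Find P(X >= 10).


P(X>=10) = P(X=10)
= 1/1024
= 1/1024

1/1024


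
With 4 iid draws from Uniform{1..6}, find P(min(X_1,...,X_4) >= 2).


P(min >= 2) = P(all X_i >= 2) = (P(X_1 >= 2))^4
= (5/6)^4 = 625/1296

625/1296


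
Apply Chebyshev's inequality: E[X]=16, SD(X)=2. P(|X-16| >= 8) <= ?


k = 8/2 = 4
Chebyshev: P(|X-mu| >= k*sigma) <= 1/k^2 = 1/4^2 = 1/16

1/16


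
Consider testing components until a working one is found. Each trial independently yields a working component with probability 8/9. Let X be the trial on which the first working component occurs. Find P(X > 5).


P(X > 5) = P(first 5 trials all fail) = (1-p)^5 = (1/9)^5 = 1/59049

1/59049


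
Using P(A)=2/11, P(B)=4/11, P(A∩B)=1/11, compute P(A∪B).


P(A∪B) = P(A) + P(B) - P(A∩B)
= 2/11 + 4/11 - 1/11 = 5/11

5/11


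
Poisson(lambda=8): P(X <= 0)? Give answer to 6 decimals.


P(X<=0) = e^(-8)*8^0/0!
≈ 0.0003354626
≈ 0.000335

0.000335


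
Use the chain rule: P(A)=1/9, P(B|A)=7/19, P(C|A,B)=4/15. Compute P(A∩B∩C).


P(A∩B∩C) = P(A) * P(B|A) * P(C|A∩B)
= 1/9 * 7/19 * 4/15
= 7/171 * 4/15 = 28/2565

28/2565


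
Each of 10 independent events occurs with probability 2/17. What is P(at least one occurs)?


P(at least one) = 1 - P(none)
P(none) = (1 - 2/17)^10 = (15/17)^10 = 576650390625/2015993900449
P(at least one) = 1 - 576650390625/2015993900449 = 1439343509824/2015993900449

1439343509824/2015993900449


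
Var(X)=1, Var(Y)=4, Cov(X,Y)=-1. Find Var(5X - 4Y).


Var(5X - 4Y) = 5^2*Var(X) + (-4)^2*Var(Y) + 2*5*(-4)*Cov(X,Y)
= 25*1 + 16*4 - 40*(-1)
= 25 + 64 + 40 = 129

129


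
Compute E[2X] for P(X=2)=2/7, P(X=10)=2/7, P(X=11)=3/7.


E[2X] = sum(g(x)*P(x))
= 4*2/7 + 20*2/7 + 22*3/7
= 114/7

114/7


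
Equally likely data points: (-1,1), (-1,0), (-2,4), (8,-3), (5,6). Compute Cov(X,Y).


E[X]=9/5, E[Y]=8/5, E[XY]=-3/5
Cov(X,Y) = E[XY] - E[X]E[Y] = -3/5 - 9/5*8/5 = -87/25

-87/25


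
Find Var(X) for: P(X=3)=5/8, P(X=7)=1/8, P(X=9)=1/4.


E[X] = 5, E[X^2] = 32
Var(X) = E[X^2] - (E[X])^2 = 32 - (5)^2 = 7

7


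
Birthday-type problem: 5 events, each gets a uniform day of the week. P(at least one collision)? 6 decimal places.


P(all different) = prod((7-i)/7 for i=0..4) = 0.149938
P(at least one match) = 1 - 0.149938 = 0.850062

0.850062


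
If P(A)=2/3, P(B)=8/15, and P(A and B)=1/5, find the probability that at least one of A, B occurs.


P(A∪B) = P(A) + P(B) - P(A∩B)
= 2/3 + 8/15 - 1/5 = 1

1


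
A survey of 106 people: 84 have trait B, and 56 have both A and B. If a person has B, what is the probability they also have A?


P(A|B) = P(A∩B)/P(B) = (56/106)/(84/106) = 56/84 = 2/3

2/3


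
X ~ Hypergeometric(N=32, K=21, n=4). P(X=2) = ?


P(X=2) = C(21,2)*C(11,2) / C(32,4)
= 210*55 / 35960
= 11550/35960 = 1155/3596

1155/3596


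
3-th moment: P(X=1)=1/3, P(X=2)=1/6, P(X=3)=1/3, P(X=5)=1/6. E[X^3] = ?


E[X^3] = sum(x^3 * P(x))
= 1*1/3 + 8*1/6 + 27*1/3 + 125*1/6
= 63/2

63/2


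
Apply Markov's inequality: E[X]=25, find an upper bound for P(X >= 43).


Markov: P(X >= a) <= E[X]/a
P(X >= 43) <= 25/43

25/43


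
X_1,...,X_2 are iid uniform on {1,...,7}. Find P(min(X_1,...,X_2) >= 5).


P(min >= 5) = P(all X_i >= 5) = (P(X_1 >= 5))^2
= (3/7)^2 = 9/49

9/49


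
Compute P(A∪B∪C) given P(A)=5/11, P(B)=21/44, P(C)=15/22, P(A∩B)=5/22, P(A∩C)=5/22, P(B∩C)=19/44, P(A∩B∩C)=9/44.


P(A∪B∪C) = P(A)+P(B)+P(C) - P(AB)-P(AC)-P(BC) + P(ABC)
= 5/11+21/44+15/22 - 5/22-5/22-19/44 + 9/44
= 41/44

41/44


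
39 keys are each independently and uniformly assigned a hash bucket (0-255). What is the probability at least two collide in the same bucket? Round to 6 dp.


P(all different) = prod((256-i)/256 for i=0..38) = 0.047281
P(at least one match) = 1 - 0.047281 = 0.952719

0.952719


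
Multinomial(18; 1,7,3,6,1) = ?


18! = 6402373705728000
Denominator: 1!=1 * 7!=5040 * 3!=6 * 6!=720 * 1!=1
Coefficient = 6402373705728000 / 21772800 = 294053760

294053760


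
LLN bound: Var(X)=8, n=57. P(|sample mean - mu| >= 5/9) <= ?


Var(Xbar) = Var(X)/n = 8/57
Chebyshev: P(|Xbar-mu| >= 5/9) <= Var(Xbar)/(5/9)^2 = (8/57)/(25/81) = 216/475

216/475


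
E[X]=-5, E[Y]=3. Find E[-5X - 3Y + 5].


E[-5X - 3Y + 5] = -5*E[X] - 3*E[Y] + 5
= (-5)*(-5) + (-3)*(3) + (5)
= 25 - 9 + 5 = 21

21


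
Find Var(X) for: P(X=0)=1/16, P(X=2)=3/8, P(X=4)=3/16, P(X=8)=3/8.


E[X] = 9/2, E[X^2] = 57/2
Var(X) = E[X^2] - (E[X])^2 = 57/2 - (9/2)^2 = 33/4

33/4


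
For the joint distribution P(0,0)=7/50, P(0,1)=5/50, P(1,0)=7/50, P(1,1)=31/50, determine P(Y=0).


P(Y=0) = P(0,0)+P(1,0) = 7/50 + 7/50 = 14/50 = 7/25

7/25


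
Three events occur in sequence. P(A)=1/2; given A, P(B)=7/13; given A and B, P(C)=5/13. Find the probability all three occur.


P(A∩B∩C) = P(A) * P(B|A) * P(C|A∩B)
= 1/2 * 7/13 * 5/13
= 7/26 * 5/13 = 35/338

35/338


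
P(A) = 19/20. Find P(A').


P(A') = 1 - P(A) = 1 - 19/20 = 1/20

1/20


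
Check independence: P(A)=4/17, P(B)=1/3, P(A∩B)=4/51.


P(A)*P(B) = 4/17*1/3 = 4/51
P(A∩B) = 4/51, which equals P(A)P(B), so independent

Yes, A and B are independent


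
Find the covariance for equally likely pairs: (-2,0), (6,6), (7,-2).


E[X]=11/3, E[Y]=4/3, E[XY]=22/3
Cov(X,Y) = E[XY] - E[X]E[Y] = 22/3 - 11/3*4/3 = 22/9

22/9


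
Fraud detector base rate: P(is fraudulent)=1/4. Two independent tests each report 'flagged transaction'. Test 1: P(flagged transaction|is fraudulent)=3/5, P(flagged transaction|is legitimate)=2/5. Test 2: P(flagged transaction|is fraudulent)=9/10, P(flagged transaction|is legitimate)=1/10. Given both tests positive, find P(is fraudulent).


After test 1: P(+) = 3/5*1/4 + 2/5*3/4 = 9/20
P(B|+) = (3/20)/(9/20) = 1/3
After test 2 (use post1 as new prior): P(+) = 9/10*1/3 + 1/10*2/3 = 11/30
P(B|+,+) = (3/10)/(11/30) = 9/11

9/11


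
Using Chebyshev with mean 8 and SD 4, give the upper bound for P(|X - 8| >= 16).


k = 16/4 = 4
Chebyshev: P(|X-mu| >= k*sigma) <= 1/k^2 = 1/4^2 = 1/16

1/16


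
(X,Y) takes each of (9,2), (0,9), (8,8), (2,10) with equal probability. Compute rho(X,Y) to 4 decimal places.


Cov(X,Y) = -8.9375, Var(X) = 14.6875, Var(Y) = 9.6875
rho = Cov/(sqrt(VarX)*sqrt(VarY)) = -0.7493

-0.7493


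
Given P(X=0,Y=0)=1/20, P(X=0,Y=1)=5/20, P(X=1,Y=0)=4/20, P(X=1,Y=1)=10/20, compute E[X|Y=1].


P(Y=1) = 15/20
E[X|Y=1] = (0*5 + 1*10)/15 = 10/15 = 2/3

2/3


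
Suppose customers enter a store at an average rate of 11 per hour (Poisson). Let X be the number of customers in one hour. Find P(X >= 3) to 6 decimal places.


P(X>=3) = 1 - P(X<=2) = 1 - (e^(-11)*11^0/0! + e^(-11)*11^1/1! + e^(-11)*11^2/2!)
≈ 1 - (0.0000167017 + 0.0001837187 + 0.0010104529)
= 1 - 0.0012108733 = 0.9987891267
≈ 0.998789

0.998789


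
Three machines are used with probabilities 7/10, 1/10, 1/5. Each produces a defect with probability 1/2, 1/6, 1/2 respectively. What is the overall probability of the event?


P(A) = P(A|B1)P(B1) + P(A|B2)P(B2) + P(A|B3)P(B3)
= 1/2*7/10 + 1/6*1/10 + 1/2*1/5
= 7/20 + 1/60 + 1/10 = 7/15

7/15


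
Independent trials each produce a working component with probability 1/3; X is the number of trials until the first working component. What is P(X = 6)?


P(X=6) = (1-p)^5 * p = (2/3)^5 * 1/3
= 32/243 * 1/3 = 32/729

32/729


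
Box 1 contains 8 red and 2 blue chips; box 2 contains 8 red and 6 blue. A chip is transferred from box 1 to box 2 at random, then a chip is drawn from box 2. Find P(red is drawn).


P(transfer red) = 8/10 = 4/5; P(transfer blue) = 1/5
If red transferred: Urn II has 9 red of 15, so P(red|red moved) = 3/5
If blue transferred: Urn II has 8 red of 15, so P(red|blue moved) = 8/15
By total probability: P(red) = 4/5*3/5 + 1/5*8/15 = 44/75

44/75


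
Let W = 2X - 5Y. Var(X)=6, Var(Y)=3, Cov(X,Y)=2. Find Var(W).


Var(2X - 5Y) = 2^2*Var(X) + (-5)^2*Var(Y) + 2*2*(-5)*Cov(X,Y)
= 4*6 + 25*3 - 20*2
= 24 + 75 - 40 = 59

59


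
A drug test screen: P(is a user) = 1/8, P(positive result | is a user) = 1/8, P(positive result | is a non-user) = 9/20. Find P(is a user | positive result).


P(A) = P(A|B)P(B) + P(A|B')P(B') = 1/8*1/8 + 9/20*7/8 = 131/320
P(B|A) = P(A|B)P(B)/P(A) = (1/64)/(131/320) = 5/131

5/131


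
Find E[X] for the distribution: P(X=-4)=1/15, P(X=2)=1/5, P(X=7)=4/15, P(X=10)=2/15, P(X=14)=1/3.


E[X] = sum(x * P(x))
= -4*1/15 + 2*1/5 + 7*4/15 + 10*2/15 + 14*1/3
= 8

8


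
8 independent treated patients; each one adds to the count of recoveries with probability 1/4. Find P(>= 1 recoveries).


P(at least one) = 1 - P(none)
P(none) = (1 - 1/4)^8 = (3/4)^8 = 6561/65536
P(at least one) = 1 - 6561/65536 = 58975/65536

58975/65536


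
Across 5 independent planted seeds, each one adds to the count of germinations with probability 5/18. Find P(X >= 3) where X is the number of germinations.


P(X>=3) = P(X=3) + P(X=4) + P(X=5)
= 105625/944784 + 40625/1889568 + 3125/1889568
= 10625/78732

10625/78732


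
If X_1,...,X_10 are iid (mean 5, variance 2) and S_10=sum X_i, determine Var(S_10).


By independence, Var(S_n) = n*Var(X_1) = 10*2 = 20

20


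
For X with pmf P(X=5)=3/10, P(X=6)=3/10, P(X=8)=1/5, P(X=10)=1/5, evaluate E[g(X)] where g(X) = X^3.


E[X^3] = sum(g(x)*P(x))
= 125*3/10 + 216*3/10 + 512*1/5 + 1000*1/5
= 4047/10

4047/10


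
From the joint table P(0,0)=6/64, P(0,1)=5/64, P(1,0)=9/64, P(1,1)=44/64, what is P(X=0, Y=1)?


Read from table: P(X=0, Y=1) = 5/64

5/64


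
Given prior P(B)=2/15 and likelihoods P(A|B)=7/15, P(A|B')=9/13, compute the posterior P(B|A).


P(A) = P(A|B)P(B) + P(A|B')P(B') = 7/15*2/15 + 9/13*13/15 = 149/225
P(B|A) = P(A|B)P(B)/P(A) = (14/225)/(149/225) = 14/149

14/149


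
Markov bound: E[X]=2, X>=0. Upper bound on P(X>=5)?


Markov: P(X >= a) <= E[X]/a
P(X >= 5) <= 2/5

2/5


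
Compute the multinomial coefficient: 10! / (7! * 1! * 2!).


10! = 3628800
Denominator: 7!=5040 * 1!=1 * 2!=2
Coefficient = 3628800 / 10080 = 360

360


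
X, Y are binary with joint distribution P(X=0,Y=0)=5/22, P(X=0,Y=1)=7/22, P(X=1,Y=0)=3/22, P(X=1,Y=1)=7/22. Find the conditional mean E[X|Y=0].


P(Y=0) = 8/22
E[X|Y=0] = (0*5 + 1*3)/8 = 3/8

3/8


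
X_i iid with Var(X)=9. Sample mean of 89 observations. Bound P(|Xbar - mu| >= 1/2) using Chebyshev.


Var(Xbar) = Var(X)/n = 9/89
Chebyshev: P(|Xbar-mu| >= 1/2) <= Var(Xbar)/(1/2)^2 = (9/89)/(1/4) = 36/89

36/89


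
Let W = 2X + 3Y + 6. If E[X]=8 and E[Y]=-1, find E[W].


E[2X + 3Y + 6] = 2*E[X] + 3*E[Y] + 6
= (2)*(8) + (3)*(-1) + (6)
= 16 - 3 + 6 = 19

19


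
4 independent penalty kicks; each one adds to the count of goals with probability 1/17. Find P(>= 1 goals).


P(at least one) = 1 - P(none)
P(none) = (1 - 1/17)^4 = (16/17)^4 = 65536/83521
P(at least one) = 1 - 65536/83521 = 17985/83521

17985/83521


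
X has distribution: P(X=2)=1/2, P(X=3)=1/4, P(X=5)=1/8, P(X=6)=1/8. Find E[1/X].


E[1/X] = sum(g(x)*P(x))
= 1/2*1/2 + 1/3*1/4 + 1/5*1/8 + 1/6*1/8
= 91/240

91/240


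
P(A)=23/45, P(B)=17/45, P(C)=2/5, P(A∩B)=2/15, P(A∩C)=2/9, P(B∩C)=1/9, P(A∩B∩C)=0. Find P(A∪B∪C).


P(A∪B∪C) = P(A)+P(B)+P(C) - P(AB)-P(AC)-P(BC) + P(ABC)
= 23/45+17/45+2/5 - 2/15-2/9-1/9 + 0
= 37/45

37/45


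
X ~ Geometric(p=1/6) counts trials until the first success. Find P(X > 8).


P(X > 8) = P(first 8 trials all fail) = (1-p)^8 = (5/6)^8 = 390625/1679616

390625/1679616


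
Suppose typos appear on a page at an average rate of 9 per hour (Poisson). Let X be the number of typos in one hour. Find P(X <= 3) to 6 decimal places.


P(X<=3) = e^(-9)*9^0/0! + e^(-9)*9^1/1! + e^(-9)*9^2/2! + e^(-9)*9^3/3!
≈ 0.0001234098 + 0.0011106882 + 0.0049980971 + 0.0149942912
= 0.0212264863
≈ 0.021226

0.021226


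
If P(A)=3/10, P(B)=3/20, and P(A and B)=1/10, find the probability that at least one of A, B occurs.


P(A∪B) = P(A) + P(B) - P(A∩B)
= 3/10 + 3/20 - 1/10 = 7/20

7/20


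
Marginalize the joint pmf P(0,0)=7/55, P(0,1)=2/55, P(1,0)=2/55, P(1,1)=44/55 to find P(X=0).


P(X=0) = P(0,0)+P(0,1) = 7/55 + 2/55 = 9/55

9/55


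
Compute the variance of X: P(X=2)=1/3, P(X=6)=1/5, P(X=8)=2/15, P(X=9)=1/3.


E[X] = 89/15, E[X^2] = 661/15
Var(X) = E[X^2] - (E[X])^2 = 661/15 - (89/15)^2 = 1994/225

1994/225


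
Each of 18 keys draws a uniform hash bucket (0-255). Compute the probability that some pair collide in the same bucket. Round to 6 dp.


P(all different) = prod((256-i)/256 for i=0..17) = 0.542396
P(at least one match) = 1 - 0.542396 = 0.457604

0.457604


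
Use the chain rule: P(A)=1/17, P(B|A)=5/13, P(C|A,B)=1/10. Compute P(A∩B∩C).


P(A∩B∩C) = P(A) * P(B|A) * P(C|A∩B)
= 1/17 * 5/13 * 1/10
= 5/221 * 1/10 = 1/442

1/442


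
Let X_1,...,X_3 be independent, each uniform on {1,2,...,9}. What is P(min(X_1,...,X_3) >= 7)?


P(min >= 7) = P(all X_i >= 7) = (P(X_1 >= 7))^3
= (3/9)^3 = (1/3)^3 = 1/27

1/27


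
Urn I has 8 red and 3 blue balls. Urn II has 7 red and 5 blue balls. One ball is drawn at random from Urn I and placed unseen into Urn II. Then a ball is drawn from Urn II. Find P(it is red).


P(transfer red) = 8/11; P(transfer blue) = 3/11
If red transferred: Urn II has 8 red of 13, so P(red|red moved) = 8/13
If blue transferred: Urn II has 7 red of 13, so P(red|blue moved) = 7/13
By total probability: P(red) = 8/11*8/13 + 3/11*7/13 = 85/143

85/143


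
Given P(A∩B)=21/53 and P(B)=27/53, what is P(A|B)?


P(A|B) = P(A∩B)/P(B) = (21/53)/(27/53) = 21/27 = 7/9

7/9


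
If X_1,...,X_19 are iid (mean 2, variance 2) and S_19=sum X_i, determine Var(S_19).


By independence, Var(S_n) = n*Var(X_1) = 19*2 = 38

38


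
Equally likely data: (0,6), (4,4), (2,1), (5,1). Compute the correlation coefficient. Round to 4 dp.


Cov(X,Y) = -2.5000, Var(X) = 3.6875, Var(Y) = 4.5000
rho = Cov/(sqrt(VarX)*sqrt(VarY)) = -0.6137

-0.6137


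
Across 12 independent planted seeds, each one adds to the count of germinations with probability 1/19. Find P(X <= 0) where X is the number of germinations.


P(X<=0) = P(X=0)
= 1156831381426176/2213314919066161
= 1156831381426176/2213314919066161

1156831381426176/2213314919066161


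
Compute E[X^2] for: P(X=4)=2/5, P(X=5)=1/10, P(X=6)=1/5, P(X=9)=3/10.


E[X^2] = sum(x^2 * P(x))
= 16*2/5 + 25*1/10 + 36*1/5 + 81*3/10
= 202/5

202/5


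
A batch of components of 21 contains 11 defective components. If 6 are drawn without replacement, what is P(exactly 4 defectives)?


P(X=4) = C(11,4)*C(10,2) / C(21,6)
= 330*45 / 54264
= 14850/54264 = 2475/9044

2475/9044


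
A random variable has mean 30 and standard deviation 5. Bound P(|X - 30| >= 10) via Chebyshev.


k = 10/5 = 2
Chebyshev: P(|X-mu| >= k*sigma) <= 1/k^2 = 1/2^2 = 1/4

1/4


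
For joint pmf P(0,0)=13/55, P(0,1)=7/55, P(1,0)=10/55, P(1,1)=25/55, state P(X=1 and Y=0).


Read from table: P(X=1, Y=0) = 10/55 = 2/11

2/11


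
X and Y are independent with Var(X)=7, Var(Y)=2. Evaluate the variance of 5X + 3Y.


Independence => Cov(X,Y)=0
Var(5X + 3Y) = 5^2*Var(X) + 3^2*Var(Y)
= 25*7 + 9*2 = 193

193


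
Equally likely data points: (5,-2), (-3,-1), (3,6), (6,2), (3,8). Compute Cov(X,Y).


E[X]=14/5, E[Y]=13/5, E[XY]=47/5
Cov(X,Y) = E[XY] - E[X]E[Y] = 47/5 - 14/5*13/5 = 53/25

53/25


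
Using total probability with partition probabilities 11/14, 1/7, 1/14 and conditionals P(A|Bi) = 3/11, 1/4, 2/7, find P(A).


P(A) = P(A|B1)P(B1) + P(A|B2)P(B2) + P(A|B3)P(B3)
= 3/11*11/14 + 1/4*1/7 + 2/7*1/14
= 3/14 + 1/28 + 1/49 = 53/196

53/196


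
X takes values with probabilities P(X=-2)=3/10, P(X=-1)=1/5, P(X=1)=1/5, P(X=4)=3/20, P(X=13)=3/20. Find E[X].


E[X] = sum(x * P(x))
= -2*3/10 - 1*1/5 + 1*1/5 + 4*3/20 + 13*3/20
= 39/20

39/20


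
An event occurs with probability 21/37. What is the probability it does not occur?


P(A') = 1 - P(A) = 1 - 21/37 = 16/37

16/37


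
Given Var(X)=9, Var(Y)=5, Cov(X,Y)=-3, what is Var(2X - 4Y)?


Var(2X - 4Y) = 2^2*Var(X) + (-4)^2*Var(Y) + 2*2*(-4)*Cov(X,Y)
= 4*9 + 16*5 - 16*(-3)
= 36 + 80 + 48 = 164

164


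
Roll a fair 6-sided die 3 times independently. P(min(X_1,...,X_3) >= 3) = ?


P(min >= 3) = P(all X_i >= 3) = (P(X_1 >= 3))^3
= (4/6)^3 = (2/3)^3 = 8/27

8/27


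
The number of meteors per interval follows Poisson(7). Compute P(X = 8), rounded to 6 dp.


P(X=8) = e^(-7) * 7^8 / 8!
≈ 0.0009118819656 * 5764801 / 40320
≈ 0.130377

0.130377


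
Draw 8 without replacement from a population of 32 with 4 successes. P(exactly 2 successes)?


P(X=2) = C(4,2)*C(28,6) / C(32,8)
= 6*376740 / 10518300
= 2260440/10518300 = 966/4495

966/4495


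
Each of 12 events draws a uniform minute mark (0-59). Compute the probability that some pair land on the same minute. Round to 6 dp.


P(all different) = prod((60-i)/60 for i=0..11) = 0.307929
P(at least one match) = 1 - 0.307929 = 0.692071

0.692071


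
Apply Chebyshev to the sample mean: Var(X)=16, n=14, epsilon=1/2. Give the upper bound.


Var(Xbar) = Var(X)/n = 16/14
Chebyshev: P(|Xbar-mu| >= 1/2) <= Var(Xbar)/(1/2)^2 = (8/7)/(1/4) = 32/7
Bound exceeds 1, so trivial bound: 1

1


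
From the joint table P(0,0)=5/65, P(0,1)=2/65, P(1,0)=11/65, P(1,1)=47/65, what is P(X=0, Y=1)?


Read from table: P(X=0, Y=1) = 2/65

2/65


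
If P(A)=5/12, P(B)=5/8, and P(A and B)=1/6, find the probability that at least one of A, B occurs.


P(A∪B) = P(A) + P(B) - P(A∩B)
= 5/12 + 5/8 - 1/6 = 7/8

7/8


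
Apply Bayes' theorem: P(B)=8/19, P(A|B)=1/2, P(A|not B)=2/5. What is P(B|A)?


P(A) = P(A|B)P(B) + P(A|B')P(B') = 1/2*8/19 + 2/5*11/19 = 42/95
P(B|A) = P(A|B)P(B)/P(A) = (4/19)/(42/95) = 10/21

10/21


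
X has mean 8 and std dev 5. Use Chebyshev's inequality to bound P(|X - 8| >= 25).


k = 25/5 = 5
Chebyshev: P(|X-mu| >= k*sigma) <= 1/k^2 = 1/5^2 = 1/25

1/25


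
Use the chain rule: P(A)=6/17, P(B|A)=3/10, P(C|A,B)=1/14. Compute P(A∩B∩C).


P(A∩B∩C) = P(A) * P(B|A) * P(C|A∩B)
= 6/17 * 3/10 * 1/14
= 9/85 * 1/14 = 9/1190

9/1190


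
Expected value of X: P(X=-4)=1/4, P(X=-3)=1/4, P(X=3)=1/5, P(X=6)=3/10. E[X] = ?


E[X] = sum(x * P(x))
= -4*1/4 - 3*1/4 + 3*1/5 + 6*3/10
= 13/20

13/20


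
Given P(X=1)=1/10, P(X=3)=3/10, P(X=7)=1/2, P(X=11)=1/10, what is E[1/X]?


E[1/X] = sum(g(x)*P(x))
= 1*1/10 + 1/3*3/10 + 1/7*1/2 + 1/11*1/10
= 108/385

108/385


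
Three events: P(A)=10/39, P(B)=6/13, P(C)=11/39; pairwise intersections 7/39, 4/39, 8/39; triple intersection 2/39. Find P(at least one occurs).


P(A∪B∪C) = P(A)+P(B)+P(C) - P(AB)-P(AC)-P(BC) + P(ABC)
= 10/39+6/13+11/39 - 7/39-4/39-8/39 + 2/39
= 22/39

22/39


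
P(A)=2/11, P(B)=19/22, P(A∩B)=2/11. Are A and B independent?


P(A)*P(B) = 2/11*19/22 = 19/121
P(A∩B) = 2/11 != 19/121, so not independent

No, A and B are not independent


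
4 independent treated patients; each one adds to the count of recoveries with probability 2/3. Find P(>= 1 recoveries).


P(at least one) = 1 - P(none)
P(none) = (1 - 2/3)^4 = (1/3)^4 = 1/81
P(at least one) = 1 - 1/81 = 80/81

80/81


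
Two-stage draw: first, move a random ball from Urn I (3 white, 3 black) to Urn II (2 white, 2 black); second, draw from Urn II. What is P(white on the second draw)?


P(transfer white) = 3/6 = 1/2; P(transfer black) = 1/2
If white transferred: Urn II has 3 white of 5, so P(white|white moved) = 3/5
If black transferred: Urn II has 2 white of 5, so P(white|black moved) = 2/5
By total probability: P(white) = 1/2*3/5 + 1/2*2/5 = 1/2

1/2


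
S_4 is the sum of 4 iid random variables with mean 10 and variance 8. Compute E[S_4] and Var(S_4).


E[S_n] = n*mu = 4*10 = 40
Var(S_n) = n*sigma^2 = 4*8 = 32

E[S_4]=40, Var(S_4)=32


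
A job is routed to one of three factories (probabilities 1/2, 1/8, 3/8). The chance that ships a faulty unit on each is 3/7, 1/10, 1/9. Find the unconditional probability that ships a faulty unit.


P(A) = P(A|B1)P(B1) + P(A|B2)P(B2) + P(A|B3)P(B3)
= 3/7*1/2 + 1/10*1/8 + 1/9*3/8
= 3/14 + 1/80 + 1/24 = 451/1680

451/1680


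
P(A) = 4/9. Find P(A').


P(A') = 1 - P(A) = 1 - 4/9 = 5/9

5/9


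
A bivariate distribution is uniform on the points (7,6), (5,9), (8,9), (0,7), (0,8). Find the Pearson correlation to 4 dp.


Cov(X,Y) = 0.6000, Var(X) = 11.6000, Var(Y) = 1.3600
rho = Cov/(sqrt(VarX)*sqrt(VarY)) = 0.1511

0.1511


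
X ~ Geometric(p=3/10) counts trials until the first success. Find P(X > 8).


P(X > 8) = P(first 8 trials all fail) = (1-p)^8 = (7/10)^8 = 5764801/100000000

5764801/100000000


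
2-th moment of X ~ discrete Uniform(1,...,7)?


E[X^2] = (1/7) * sum(x^2 for x=1..7)
= 140/7 = 20

20


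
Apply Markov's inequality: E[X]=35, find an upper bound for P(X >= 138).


Markov: P(X >= a) <= E[X]/a
P(X >= 138) <= 35/138

35/138


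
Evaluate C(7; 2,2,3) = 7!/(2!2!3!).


7! = 5040
Denominator: 2!=2 * 2!=2 * 3!=6
Coefficient = 5040 / 24 = 210

210


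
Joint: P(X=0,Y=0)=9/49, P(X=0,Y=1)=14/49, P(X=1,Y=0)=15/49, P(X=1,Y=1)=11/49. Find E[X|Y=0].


P(Y=0) = 24/49
E[X|Y=0] = (0*9 + 1*15)/24 = 15/24 = 5/8

5/8


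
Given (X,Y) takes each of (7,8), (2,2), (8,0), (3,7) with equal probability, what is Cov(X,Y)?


E[X]=5, E[Y]=17/4, E[XY]=81/4
Cov(X,Y) = E[XY] - E[X]E[Y] = 81/4 - 5*17/4 = -1

-1


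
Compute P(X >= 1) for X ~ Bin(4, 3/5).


P(X>=1) = P(X=1) + P(X=2) + P(X=3) + P(X=4)
= 96/625 + 216/625 + 216/625 + 81/625
= 609/625

609/625


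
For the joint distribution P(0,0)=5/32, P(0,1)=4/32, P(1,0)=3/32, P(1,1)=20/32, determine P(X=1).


P(X=1) = P(1,0)+P(1,1) = 3/32 + 20/32 = 23/32

23/32


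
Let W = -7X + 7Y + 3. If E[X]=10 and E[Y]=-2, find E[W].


E[-7X + 7Y + 3] = -7*E[X] + 7*E[Y] + 3
= (-7)*(10) + (7)*(-2) + (3)
= -70 - 14 + 3 = -81

-81


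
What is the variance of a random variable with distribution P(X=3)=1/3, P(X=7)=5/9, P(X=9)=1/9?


E[X] = 53/9, E[X^2] = 353/9
Var(X) = E[X^2] - (E[X])^2 = 353/9 - (53/9)^2 = 368/81

368/81


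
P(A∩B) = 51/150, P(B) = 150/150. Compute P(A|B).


P(A|B) = P(A∩B)/P(B) = (51/150)/(150/150) = 51/150 = 17/50

17/50


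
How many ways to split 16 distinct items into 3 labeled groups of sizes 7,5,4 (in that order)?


16! = 20922789888000
Denominator: 7!=5040 * 5!=120 * 4!=24
Coefficient = 20922789888000 / 14515200 = 1441440

1441440


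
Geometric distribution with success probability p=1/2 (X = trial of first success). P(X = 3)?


P(X=3) = (1-p)^2 * p = (1/2)^2 * 1/2
= 1/4 * 1/2 = 1/8

1/8


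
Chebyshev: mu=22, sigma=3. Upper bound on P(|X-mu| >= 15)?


k = 15/3 = 5
Chebyshev: P(|X-mu| >= k*sigma) <= 1/k^2 = 1/5^2 = 1/25

1/25


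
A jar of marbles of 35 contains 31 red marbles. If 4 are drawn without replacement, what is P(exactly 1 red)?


P(X=1) = C(31,1)*C(4,3) / C(35,4)
= 31*4 / 52360
= 124/52360 = 31/13090

31/13090


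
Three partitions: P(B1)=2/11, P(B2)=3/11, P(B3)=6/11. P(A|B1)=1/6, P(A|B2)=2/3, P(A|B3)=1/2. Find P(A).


P(A) = P(A|B1)P(B1) + P(A|B2)P(B2) + P(A|B3)P(B3)
= 1/6*2/11 + 2/3*3/11 + 1/2*6/11
= 1/33 + 2/11 + 3/11 = 16/33

16/33


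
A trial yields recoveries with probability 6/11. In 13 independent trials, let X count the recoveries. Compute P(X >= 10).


P(X>=10) = P(X=10) + P(X=11) + P(X=12) + P(X=13)
= 196515072000/3138428376721 + 707454259200/34522712143931 + 141490851840/34522712143931 + 13060694016/34522712143931
= 274879236096/3138428376721

274879236096/3138428376721


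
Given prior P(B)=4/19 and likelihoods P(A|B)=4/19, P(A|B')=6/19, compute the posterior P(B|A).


P(A) = P(A|B)P(B) + P(A|B')P(B') = 4/19*4/19 + 6/19*15/19 = 106/361
P(B|A) = P(A|B)P(B)/P(A) = (16/361)/(106/361) = 8/53

8/53


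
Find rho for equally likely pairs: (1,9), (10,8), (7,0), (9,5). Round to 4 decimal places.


Cov(X,Y) = -3.6250, Var(X) = 12.1875, Var(Y) = 12.2500
rho = Cov/(sqrt(VarX)*sqrt(VarY)) = -0.2967

-0.2967


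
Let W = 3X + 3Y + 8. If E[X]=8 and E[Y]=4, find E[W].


E[3X + 3Y + 8] = 3*E[X] + 3*E[Y] + 8
= (3)*(8) + (3)*(4) + (8)
= 24 + 12 + 8 = 44

44


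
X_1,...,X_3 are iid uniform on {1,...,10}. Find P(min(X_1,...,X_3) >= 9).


P(min >= 9) = P(all X_i >= 9) = (P(X_1 >= 9))^3
= (2/10)^3 = (1/5)^3 = 1/125

1/125


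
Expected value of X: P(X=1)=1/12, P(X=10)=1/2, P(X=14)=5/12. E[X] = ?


E[X] = sum(x * P(x))
= 1*1/12 + 10*1/2 + 14*5/12
= 131/12

131/12


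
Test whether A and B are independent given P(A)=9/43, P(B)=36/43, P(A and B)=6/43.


P(A)*P(B) = 9/43*36/43 = 324/1849
P(A∩B) = 6/43 != 324/1849, so not independent

No, A and B are not independent


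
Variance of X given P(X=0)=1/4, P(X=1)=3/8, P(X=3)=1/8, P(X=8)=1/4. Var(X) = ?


E[X] = 11/4, E[X^2] = 35/2
Var(X) = E[X^2] - (E[X])^2 = 35/2 - (11/4)^2 = 159/16

159/16


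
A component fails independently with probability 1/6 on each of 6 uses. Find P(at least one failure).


P(at least one) = 1 - P(none)
P(none) = (1 - 1/6)^6 = (5/6)^6 = 15625/46656
P(at least one) = 1 - 15625/46656 = 31031/46656

31031/46656


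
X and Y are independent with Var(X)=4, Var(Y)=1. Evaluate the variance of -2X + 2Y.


Independence => Cov(X,Y)=0
Var(-2X + 2Y) = (-2)^2*Var(X) + 2^2*Var(Y)
= 4*4 + 4*1 = 20

20


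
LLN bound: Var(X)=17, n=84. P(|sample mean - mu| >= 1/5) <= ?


Var(Xbar) = Var(X)/n = 17/84
Chebyshev: P(|Xbar-mu| >= 1/5) <= Var(Xbar)/(1/5)^2 = (17/84)/(1/25) = 425/84
Bound exceeds 1, so trivial bound: 1

1


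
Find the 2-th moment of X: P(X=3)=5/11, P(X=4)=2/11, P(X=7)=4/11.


E[X^2] = sum(x^2 * P(x))
= 9*5/11 + 16*2/11 + 49*4/11
= 273/11

273/11


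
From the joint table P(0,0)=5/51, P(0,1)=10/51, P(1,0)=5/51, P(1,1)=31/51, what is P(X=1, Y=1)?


Read from table: P(X=1, Y=1) = 31/51

31/51


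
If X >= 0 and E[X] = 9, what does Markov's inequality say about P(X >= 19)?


Markov: P(X >= a) <= E[X]/a
P(X >= 19) <= 9/19

9/19


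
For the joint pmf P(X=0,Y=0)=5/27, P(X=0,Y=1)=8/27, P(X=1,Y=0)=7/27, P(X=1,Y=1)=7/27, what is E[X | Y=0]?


P(Y=0) = 12/27
E[X|Y=0] = (0*5 + 1*7)/12 = 7/12

7/12


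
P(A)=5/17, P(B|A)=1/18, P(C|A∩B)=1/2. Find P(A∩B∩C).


P(A∩B∩C) = P(A) * P(B|A) * P(C|A∩B)
= 5/17 * 1/18 * 1/2
= 5/306 * 1/2 = 5/612

5/612


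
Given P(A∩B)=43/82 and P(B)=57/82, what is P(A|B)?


P(A|B) = P(A∩B)/P(B) = (43/82)/(57/82) = 43/57

43/57


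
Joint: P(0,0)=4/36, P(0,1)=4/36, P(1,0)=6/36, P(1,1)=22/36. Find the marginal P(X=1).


P(X=1) = P(1,0)+P(1,1) = 6/36 + 22/36 = 28/36 = 7/9

7/9


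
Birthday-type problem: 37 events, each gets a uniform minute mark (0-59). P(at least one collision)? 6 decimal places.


P(all different) = prod((60-i)/60 for i=0..36) = 0.000001
P(at least one match) = 1 - 0.000001 = 0.999999

0.999999


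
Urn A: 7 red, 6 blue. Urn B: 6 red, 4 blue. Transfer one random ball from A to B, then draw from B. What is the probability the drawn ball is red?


P(transfer red) = 7/13; P(transfer blue) = 6/13
If red transferred: Urn II has 7 red of 11, so P(red|red moved) = 7/11
If blue transferred: Urn II has 6 red of 11, so P(red|blue moved) = 6/11
By total probability: P(red) = 7/13*7/11 + 6/13*6/11 = 85/143

85/143


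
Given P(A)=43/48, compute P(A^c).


P(A') = 1 - P(A) = 1 - 43/48 = 5/48

5/48


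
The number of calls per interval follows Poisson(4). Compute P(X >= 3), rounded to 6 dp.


P(X>=3) = 1 - P(X<=2) = 1 - (e^(-4)*4^0/0! + e^(-4)*4^1/1! + e^(-4)*4^2/2!)
≈ 1 - (0.0183156389 + 0.0732625556 + 0.1465251111)
= 1 - 0.2381033056 = 0.7618966944
≈ 0.761897

0.761897


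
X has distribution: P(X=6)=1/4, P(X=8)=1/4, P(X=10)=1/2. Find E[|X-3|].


E[|X-3|] = sum(g(x)*P(x))
= 3*1/4 + 5*1/4 + 7*1/2
= 11/2

11/2


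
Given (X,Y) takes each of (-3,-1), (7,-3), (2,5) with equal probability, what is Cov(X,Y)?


E[X]=2, E[Y]=1/3, E[XY]=-8/3
Cov(X,Y) = E[XY] - E[X]E[Y] = -8/3 - 2*1/3 = -10/3

-10/3


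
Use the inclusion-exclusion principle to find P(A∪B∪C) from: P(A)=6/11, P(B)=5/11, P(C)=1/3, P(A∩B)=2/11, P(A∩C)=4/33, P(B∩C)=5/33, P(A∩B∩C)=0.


P(A∪B∪C) = P(A)+P(B)+P(C) - P(AB)-P(AC)-P(BC) + P(ABC)
= 6/11+5/11+1/3 - 2/11-4/33-5/33 + 0
= 29/33

29/33


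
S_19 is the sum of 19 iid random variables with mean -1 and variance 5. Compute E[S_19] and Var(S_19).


E[S_n] = n*mu = 19*-1 = -19
Var(S_n) = n*sigma^2 = 19*5 = 95

E[S_19]=-19, Var(S_19)=95


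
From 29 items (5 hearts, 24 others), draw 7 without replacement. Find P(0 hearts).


P(X=0) = C(5,0)*C(24,7) / C(29,7)
= 1*346104 / 1560780
= 346104/1560780 = 418/1885

418/1885


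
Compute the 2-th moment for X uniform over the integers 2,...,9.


E[X^2] = (1/8) * sum(x^2 for x=2..9)
= 284/8 = 71/2

71/2


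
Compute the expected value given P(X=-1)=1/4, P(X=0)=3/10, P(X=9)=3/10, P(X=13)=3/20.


E[X] = sum(x * P(x))
= -1*1/4 + 0*3/10 + 9*3/10 + 13*3/20
= 22/5

22/5


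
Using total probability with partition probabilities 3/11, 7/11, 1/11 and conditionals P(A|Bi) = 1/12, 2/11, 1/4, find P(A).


P(A) = P(A|B1)P(B1) + P(A|B2)P(B2) + P(A|B3)P(B3)
= 1/12*3/11 + 2/11*7/11 + 1/4*1/11
= 1/44 + 14/121 + 1/44 = 39/242

39/242


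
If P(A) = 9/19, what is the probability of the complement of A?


P(A') = 1 - P(A) = 1 - 9/19 = 10/19

10/19


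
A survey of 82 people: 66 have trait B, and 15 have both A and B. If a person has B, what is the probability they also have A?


P(A|B) = P(A∩B)/P(B) = (15/82)/(66/82) = 15/66 = 5/22

5/22


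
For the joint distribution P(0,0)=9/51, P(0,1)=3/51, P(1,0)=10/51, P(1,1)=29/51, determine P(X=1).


P(X=1) = P(1,0)+P(1,1) = 10/51 + 29/51 = 39/51 = 13/17

13/17


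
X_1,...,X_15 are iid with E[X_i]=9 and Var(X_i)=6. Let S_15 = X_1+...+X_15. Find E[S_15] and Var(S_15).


E[S_n] = n*mu = 15*9 = 135
Var(S_n) = n*sigma^2 = 15*6 = 90

E[S_15]=135, Var(S_15)=90


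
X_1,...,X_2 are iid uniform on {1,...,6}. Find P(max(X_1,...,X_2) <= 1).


P(max <= 1) = P(all X_i <= 1) = (P(X_1 <= 1))^2
= (1/6)^2 = 1/36

1/36


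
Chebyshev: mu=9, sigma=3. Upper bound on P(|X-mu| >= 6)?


k = 6/3 = 2
Chebyshev: P(|X-mu| >= k*sigma) <= 1/k^2 = 1/2^2 = 1/4

1/4


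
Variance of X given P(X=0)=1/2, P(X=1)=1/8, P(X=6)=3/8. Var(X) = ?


E[X] = 19/8, E[X^2] = 109/8
Var(X) = E[X^2] - (E[X])^2 = 109/8 - (19/8)^2 = 511/64

511/64


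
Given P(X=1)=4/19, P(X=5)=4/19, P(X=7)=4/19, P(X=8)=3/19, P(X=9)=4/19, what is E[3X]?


E[3X] = sum(g(x)*P(x))
= 3*4/19 + 15*4/19 + 21*4/19 + 24*3/19 + 27*4/19
= 336/19

336/19


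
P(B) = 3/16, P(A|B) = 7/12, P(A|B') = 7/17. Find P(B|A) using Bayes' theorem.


P(A) = P(A|B)P(B) + P(A|B')P(B') = 7/12*3/16 + 7/17*13/16 = 483/1088
P(B|A) = P(A|B)P(B)/P(A) = (7/64)/(483/1088) = 17/69

17/69


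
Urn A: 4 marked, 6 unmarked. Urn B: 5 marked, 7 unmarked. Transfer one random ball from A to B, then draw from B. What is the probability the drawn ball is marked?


P(transfer marked) = 4/10 = 2/5; P(transfer unmarked) = 3/5
If marked transferred: Urn II has 6 marked of 13, so P(marked|marked moved) = 6/13
If unmarked transferred: Urn II has 5 marked of 13, so P(marked|unmarked moved) = 5/13
By total probability: P(marked) = 2/5*6/13 + 3/5*5/13 = 27/65

27/65


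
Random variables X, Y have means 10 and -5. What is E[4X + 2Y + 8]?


E[4X + 2Y + 8] = 4*E[X] + 2*E[Y] + 8
= (4)*(10) + (2)*(-5) + (8)
= 40 - 10 + 8 = 38

38


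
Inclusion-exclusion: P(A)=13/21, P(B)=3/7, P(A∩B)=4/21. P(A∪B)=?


P(A∪B) = P(A) + P(B) - P(A∩B)
= 13/21 + 3/7 - 4/21 = 6/7

6/7


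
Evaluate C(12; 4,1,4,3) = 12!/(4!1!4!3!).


12! = 479001600
Denominator: 4!=24 * 1!=1 * 4!=24 * 3!=6
Coefficient = 479001600 / 3456 = 138600

138600


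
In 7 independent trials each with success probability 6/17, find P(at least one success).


P(at least one) = 1 - P(none)
P(none) = (1 - 6/17)^7 = (11/17)^7 = 19487171/410338673
P(at least one) = 1 - 19487171/410338673 = 390851502/410338673

390851502/410338673


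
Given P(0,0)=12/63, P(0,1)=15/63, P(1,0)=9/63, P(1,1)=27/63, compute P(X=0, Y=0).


Read from table: P(X=0, Y=0) = 12/63 = 4/21

4/21


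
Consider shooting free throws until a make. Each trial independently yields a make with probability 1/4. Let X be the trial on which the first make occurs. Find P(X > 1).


P(X > 1) = P(first 1 trials all fail) = (1-p)^1 = (3/4)^1 = 3/4

3/4


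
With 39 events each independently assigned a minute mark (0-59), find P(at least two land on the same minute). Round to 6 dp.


P(all different) = prod((60-i)/60 for i=0..38) = 0.000000
P(at least one match) = 1 - 0.000000 = 1.000000

1.000000


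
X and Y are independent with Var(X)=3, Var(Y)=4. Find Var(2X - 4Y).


Independence => Cov(X,Y)=0
Var(2X - 4Y) = 2^2*Var(X) + (-4)^2*Var(Y)
= 4*3 + 16*4 = 76

76


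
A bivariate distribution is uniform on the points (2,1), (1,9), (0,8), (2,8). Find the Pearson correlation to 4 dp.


Cov(X,Y) = -1.3750, Var(X) = 0.6875, Var(Y) = 10.2500
rho = Cov/(sqrt(VarX)*sqrt(VarY)) = -0.5180

-0.5180


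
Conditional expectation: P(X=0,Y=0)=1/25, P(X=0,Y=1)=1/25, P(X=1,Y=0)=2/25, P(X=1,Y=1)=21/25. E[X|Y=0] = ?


P(Y=0) = 3/25
E[X|Y=0] = (0*1 + 1*2)/3 = 2/3

2/3


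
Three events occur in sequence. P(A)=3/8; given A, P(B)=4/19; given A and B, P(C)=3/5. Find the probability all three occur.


P(A∩B∩C) = P(A) * P(B|A) * P(C|A∩B)
= 3/8 * 4/19 * 3/5
= 3/38 * 3/5 = 9/190

9/190


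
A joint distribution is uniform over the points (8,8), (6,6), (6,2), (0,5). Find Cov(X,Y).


E[X]=5, E[Y]=21/4, E[XY]=28
Cov(X,Y) = E[XY] - E[X]E[Y] = 28 - 5*21/4 = 7/4

7/4


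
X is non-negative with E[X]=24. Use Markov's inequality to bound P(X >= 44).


Markov: P(X >= a) <= E[X]/a
P(X >= 44) <= 24/44 = 6/11

6/11


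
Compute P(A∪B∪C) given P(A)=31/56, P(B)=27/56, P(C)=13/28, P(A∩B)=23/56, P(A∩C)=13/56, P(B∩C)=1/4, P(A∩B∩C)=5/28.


P(A∪B∪C) = P(A)+P(B)+P(C) - P(AB)-P(AC)-P(BC) + P(ABC)
= 31/56+27/56+13/28 - 23/56-13/56-1/4 + 5/28
= 11/14

11/14
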